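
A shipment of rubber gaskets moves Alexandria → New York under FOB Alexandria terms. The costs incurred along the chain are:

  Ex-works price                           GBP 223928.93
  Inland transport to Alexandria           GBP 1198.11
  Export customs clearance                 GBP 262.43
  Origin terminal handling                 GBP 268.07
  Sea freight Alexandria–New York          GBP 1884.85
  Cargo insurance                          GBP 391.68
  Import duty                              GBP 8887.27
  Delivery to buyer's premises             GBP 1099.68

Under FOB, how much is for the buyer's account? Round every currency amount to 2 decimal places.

FOB: the seller bears costs until goods are on board at the origin port; the buyer bears freight, insurance and all costs thereafter.
Seller's account: goods 223928.93 + inland to port 1198.11 + export clearance 262.43 + origin terminal 268.07 = 225657.54
Buyer's account: freight 1884.85 + insurance 391.68 + duty 8887.27 + delivery 1099.68 = 12263.48

Buyer's account: GBP 12263.48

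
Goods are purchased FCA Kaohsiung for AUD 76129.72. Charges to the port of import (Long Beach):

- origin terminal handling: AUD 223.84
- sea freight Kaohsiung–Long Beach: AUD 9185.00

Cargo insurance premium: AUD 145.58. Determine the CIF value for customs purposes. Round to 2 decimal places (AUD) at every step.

CIF value: AUD 85684.14

CIF = FCA price + pre-shipment costs + freight + insurance
CIF = 76129.72 + 223.84 + 9185.00 + 145.58 = 85684.14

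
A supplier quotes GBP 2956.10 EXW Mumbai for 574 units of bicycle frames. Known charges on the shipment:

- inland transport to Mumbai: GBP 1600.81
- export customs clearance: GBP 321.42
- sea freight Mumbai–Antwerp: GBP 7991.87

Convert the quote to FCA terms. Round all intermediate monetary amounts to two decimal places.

FCA price: GBP 4878.33

Not relevant to the conversion: freight — on the buyer under both terms; not part of either seller's price.
From EXW to FCA, the seller additionally bears: inland to port, export clearance.
FCA price = 2956.10 + 1600.81 + 321.42 = 4878.33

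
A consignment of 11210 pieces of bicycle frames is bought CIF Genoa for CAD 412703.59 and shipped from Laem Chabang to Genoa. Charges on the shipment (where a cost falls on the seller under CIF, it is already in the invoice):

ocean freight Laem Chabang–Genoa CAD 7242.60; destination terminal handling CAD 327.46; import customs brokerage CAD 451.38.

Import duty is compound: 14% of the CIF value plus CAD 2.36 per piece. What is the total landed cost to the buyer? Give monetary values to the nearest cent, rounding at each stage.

CIF: the seller pays costs through ocean freight and marine insurance to the destination port.
Already in the invoice (seller's account under CIF): freight — exclude.
The CIF price already equals the CIF value: 412703.59
Ad valorem component: 412703.59 × 14% = 57778.50
Specific component: 11210 × 2.36 = 26455.60
Import duty = 57778.50 + 26455.60 = 84234.10
Buyer bears: destination terminal 327.46 + brokerage 451.38 + duty 84234.10 = 85012.94
Landed cost = invoice 412703.59 + 85012.94 = 497716.53

Total landed cost: CAD 497716.53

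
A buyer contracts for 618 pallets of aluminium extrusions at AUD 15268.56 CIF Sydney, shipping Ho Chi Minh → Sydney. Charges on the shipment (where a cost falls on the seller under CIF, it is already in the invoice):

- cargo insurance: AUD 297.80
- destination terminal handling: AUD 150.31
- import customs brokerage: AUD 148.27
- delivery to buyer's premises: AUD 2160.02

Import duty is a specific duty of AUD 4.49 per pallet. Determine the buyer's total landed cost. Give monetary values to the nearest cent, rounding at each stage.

Total landed cost: AUD 20501.98

CIF: the seller pays costs through ocean freight and marine insurance to the destination port.
Already in the invoice (seller's account under CIF): insurance — exclude.
The CIF price already equals the CIF value: 15268.56
Import duty = 618 × 4.49 = 2774.82
Buyer bears: destination terminal 150.31 + brokerage 148.27 + delivery 2160.02 + duty 2774.82 = 5233.42
Landed cost = invoice 15268.56 + 5233.42 = 20501.98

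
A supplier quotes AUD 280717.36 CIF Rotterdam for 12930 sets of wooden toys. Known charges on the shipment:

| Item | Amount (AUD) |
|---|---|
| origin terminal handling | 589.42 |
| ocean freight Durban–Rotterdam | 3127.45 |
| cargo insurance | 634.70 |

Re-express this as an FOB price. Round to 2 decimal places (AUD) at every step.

Not relevant to the conversion: origin terminal — on the seller under both CIF and FOB; already in the CIF price and stays in the FOB price.
From CIF to FOB, the seller no longer bears: freight, insurance.
FOB price = 280717.36 − 3127.45 − 634.70 = 276955.21

FOB price: AUD 276955.21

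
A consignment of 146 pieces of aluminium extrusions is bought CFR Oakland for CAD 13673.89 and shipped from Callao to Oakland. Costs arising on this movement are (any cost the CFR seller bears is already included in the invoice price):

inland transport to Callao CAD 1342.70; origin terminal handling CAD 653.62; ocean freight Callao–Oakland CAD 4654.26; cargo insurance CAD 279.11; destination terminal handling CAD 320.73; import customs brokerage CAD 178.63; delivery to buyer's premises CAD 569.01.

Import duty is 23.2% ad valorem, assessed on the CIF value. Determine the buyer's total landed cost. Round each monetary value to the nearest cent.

Total landed cost: CAD 18258.47

CFR: the seller pays costs through ocean freight to the destination port, but not insurance.
Already in the invoice (seller's account under CFR): inland to port, origin terminal, freight — exclude.
CIF value = CFR price + insurance = 13673.89 + 279.11 = 13953.00
Import duty = 13953.00 × 23.2% = 3237.10
Buyer bears: insurance 279.11 + destination terminal 320.73 + brokerage 178.63 + delivery 569.01 + duty 3237.10 = 4584.58
Landed cost = invoice 13673.89 + 4584.58 = 18258.47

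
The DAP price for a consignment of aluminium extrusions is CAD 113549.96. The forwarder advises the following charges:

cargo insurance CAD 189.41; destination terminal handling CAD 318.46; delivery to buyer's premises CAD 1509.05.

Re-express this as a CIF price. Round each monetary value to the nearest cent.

CIF price: CAD 111722.45

Not relevant to the conversion: insurance — on the seller under both DAP and CIF; already in the DAP price and stays in the CIF price.
From DAP to CIF, the seller no longer bears: destination terminal, delivery.
CIF price = 113549.96 − 318.46 − 1509.05 = 111722.45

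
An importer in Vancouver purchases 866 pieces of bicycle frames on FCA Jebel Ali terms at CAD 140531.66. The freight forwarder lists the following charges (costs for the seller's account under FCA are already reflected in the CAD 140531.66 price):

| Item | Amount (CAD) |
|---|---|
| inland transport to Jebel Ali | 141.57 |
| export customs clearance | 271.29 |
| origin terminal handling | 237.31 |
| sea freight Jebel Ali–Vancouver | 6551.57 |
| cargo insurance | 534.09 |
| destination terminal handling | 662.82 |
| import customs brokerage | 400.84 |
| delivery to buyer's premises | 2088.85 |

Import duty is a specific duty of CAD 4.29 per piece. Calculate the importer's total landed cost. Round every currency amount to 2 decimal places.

Total landed cost: CAD 154722.28

FCA: the seller delivers export-cleared goods to the carrier; the buyer bears costs from that point.
Already in the invoice (seller's account under FCA): inland to port, export clearance — exclude.
CIF value = FCA price + origin terminal + freight + insurance = 140531.66 + 237.31 + 6551.57 + 534.09 = 147854.63
Import duty = 866 × 4.29 = 3715.14
Buyer bears: origin terminal 237.31 + freight 6551.57 + insurance 534.09 + destination terminal 662.82 + brokerage 400.84 + delivery 2088.85 + duty 3715.14 = 14190.62
Landed cost = invoice 140531.66 + 14190.62 = 154722.28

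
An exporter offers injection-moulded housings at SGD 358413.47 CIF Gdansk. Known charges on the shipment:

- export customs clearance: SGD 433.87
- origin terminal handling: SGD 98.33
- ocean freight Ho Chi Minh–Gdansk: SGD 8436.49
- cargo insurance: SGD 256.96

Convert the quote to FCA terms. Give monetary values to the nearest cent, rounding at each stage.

FCA price: SGD 349621.69

Not relevant to the conversion: export clearance — on the seller under both CIF and FCA; already in the CIF price and stays in the FCA price.
From CIF to FCA, the seller no longer bears: origin terminal, freight, insurance.
FCA price = 358413.47 − 98.33 − 8436.49 − 256.96 = 349621.69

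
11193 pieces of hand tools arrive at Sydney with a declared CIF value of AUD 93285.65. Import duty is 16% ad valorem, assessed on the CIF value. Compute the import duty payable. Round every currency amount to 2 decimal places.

Import duty = 93285.65 × 16% = 14925.70

Import duty: AUD 14925.70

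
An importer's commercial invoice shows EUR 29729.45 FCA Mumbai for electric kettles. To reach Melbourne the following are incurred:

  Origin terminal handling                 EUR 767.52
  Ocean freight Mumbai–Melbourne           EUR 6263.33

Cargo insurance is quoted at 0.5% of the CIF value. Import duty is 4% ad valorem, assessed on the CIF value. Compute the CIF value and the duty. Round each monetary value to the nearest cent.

Let C be the CIF value. C = FCA price + pre-shipment costs + freight + 0.5% × C
C − 0.5% × C = 29729.45 + 767.52 + 6263.33
0.995 × C = 36760.30
C = 36760.30 / 0.995 = 36945.03
Insurance premium = 0.5% × 36945.03 = 184.73
Import duty = 36945.03 × 4% = 1477.80

CIF value: EUR 36945.03; import duty: EUR 1477.80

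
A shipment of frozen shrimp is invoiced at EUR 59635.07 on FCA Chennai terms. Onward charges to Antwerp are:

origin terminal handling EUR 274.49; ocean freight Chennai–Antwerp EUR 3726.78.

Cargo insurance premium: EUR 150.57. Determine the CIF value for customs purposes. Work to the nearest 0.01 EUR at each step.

CIF = FCA price + pre-shipment costs + freight + insurance
CIF = 59635.07 + 274.49 + 3726.78 + 150.57 = 63786.91

CIF value: EUR 63786.91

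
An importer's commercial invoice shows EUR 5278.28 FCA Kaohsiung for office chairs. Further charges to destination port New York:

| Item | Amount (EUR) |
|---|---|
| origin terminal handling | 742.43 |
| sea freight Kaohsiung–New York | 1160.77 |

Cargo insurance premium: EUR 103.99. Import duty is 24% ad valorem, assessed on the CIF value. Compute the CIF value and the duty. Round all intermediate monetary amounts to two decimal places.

CIF value: EUR 7285.47; import duty: EUR 1748.51

CIF = FCA price + pre-shipment costs + freight + insurance
CIF = 5278.28 + 742.43 + 1160.77 + 103.99 = 7285.47
Import duty = 7285.47 × 24% = 1748.51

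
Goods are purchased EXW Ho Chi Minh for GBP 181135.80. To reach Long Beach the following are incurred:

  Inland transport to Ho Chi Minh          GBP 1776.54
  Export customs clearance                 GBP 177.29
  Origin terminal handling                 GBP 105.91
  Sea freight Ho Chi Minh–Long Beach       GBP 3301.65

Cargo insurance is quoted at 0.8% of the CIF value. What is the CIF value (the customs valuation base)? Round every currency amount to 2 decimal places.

Let C be the CIF value. C = EXW price + pre-shipment costs + freight + 0.8% × C
C − 0.8% × C = 181135.80 + 1776.54 + 177.29 + 105.91 + 3301.65
0.992 × C = 186497.19
C = 186497.19 / 0.992 = 188001.20
Insurance premium = 0.8% × 188001.20 = 1504.01

CIF value: GBP 188001.20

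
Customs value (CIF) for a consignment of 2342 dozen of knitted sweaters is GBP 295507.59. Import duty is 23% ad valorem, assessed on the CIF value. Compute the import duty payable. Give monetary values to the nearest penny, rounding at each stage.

Import duty: GBP 67966.75

Import duty = 295507.59 × 23% = 67966.75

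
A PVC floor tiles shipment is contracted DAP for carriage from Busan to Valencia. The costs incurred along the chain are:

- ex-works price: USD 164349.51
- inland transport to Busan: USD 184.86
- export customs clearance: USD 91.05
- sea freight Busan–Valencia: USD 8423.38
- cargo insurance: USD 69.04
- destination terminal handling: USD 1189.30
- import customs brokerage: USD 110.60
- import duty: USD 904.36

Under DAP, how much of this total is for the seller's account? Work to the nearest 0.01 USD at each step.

DAP: the seller bears all costs to the named destination except import duty and clearance.
Seller's account: goods 164349.51 + inland to port 184.86 + export clearance 91.05 + freight 8423.38 + insurance 69.04 + destination terminal 1189.30 = 174307.14
Buyer's account: brokerage 110.60 + duty 904.36 = 1014.96

Seller's account: USD 174307.14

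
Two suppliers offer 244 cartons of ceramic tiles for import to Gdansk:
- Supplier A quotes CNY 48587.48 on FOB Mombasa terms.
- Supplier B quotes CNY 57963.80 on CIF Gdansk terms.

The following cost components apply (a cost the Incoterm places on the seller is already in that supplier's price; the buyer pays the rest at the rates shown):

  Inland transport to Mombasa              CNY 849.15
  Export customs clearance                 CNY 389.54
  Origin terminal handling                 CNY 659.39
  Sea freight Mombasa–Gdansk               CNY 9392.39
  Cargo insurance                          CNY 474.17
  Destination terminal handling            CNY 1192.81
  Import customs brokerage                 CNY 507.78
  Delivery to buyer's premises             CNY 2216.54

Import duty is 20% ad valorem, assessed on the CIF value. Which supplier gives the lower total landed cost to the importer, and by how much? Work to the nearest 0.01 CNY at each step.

Supplier B is cheaper by CNY 588.29

Supplier A (FOB):
CIF value = FOB price + freight + insurance = 48587.48 + 9392.39 + 474.17 = 58454.04
Import duty = 58454.04 × 20% = 11690.81
Buyer bears (A): 9392.39 + 474.17 + 1192.81 + 507.78 + 2216.54 = 13783.69
Landed cost (A) = invoice 48587.48 + 13783.69 + duty 11690.81 = 74061.98
Supplier B (CIF):
The CIF price already equals the CIF value: 57963.80
Import duty = 57963.80 × 20% = 11592.76
Buyer bears (B): 1192.81 + 507.78 + 2216.54 = 3917.13
Landed cost (B) = invoice 57963.80 + 3917.13 + duty 11592.76 = 73473.69
Difference = |74061.98 − 73473.69| = 588.29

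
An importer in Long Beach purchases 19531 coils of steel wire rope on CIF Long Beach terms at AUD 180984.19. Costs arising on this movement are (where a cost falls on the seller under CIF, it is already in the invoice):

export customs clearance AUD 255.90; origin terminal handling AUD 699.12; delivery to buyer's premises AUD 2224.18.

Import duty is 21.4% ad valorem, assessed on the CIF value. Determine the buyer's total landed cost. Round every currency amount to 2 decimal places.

Total landed cost: AUD 221938.99

CIF: the seller pays costs through ocean freight and marine insurance to the destination port.
Already in the invoice (seller's account under CIF): export clearance, origin terminal — exclude.
The CIF price already equals the CIF value: 180984.19
Import duty = 180984.19 × 21.4% = 38730.62
Buyer bears: delivery 2224.18 + duty 38730.62 = 40954.80
Landed cost = invoice 180984.19 + 40954.80 = 221938.99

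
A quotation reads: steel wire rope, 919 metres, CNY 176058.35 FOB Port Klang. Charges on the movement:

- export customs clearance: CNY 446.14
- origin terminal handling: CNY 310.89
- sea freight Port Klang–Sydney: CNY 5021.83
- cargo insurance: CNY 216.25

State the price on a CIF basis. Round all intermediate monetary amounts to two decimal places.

CIF price: CNY 181296.43

Not relevant to the conversion: export clearance, origin terminal — on the seller under both FOB and CIF; already in the FOB price and stays in the CIF price.
From FOB to CIF, the seller additionally bears: freight, insurance.
CIF price = 176058.35 + 5021.83 + 216.25 = 181296.43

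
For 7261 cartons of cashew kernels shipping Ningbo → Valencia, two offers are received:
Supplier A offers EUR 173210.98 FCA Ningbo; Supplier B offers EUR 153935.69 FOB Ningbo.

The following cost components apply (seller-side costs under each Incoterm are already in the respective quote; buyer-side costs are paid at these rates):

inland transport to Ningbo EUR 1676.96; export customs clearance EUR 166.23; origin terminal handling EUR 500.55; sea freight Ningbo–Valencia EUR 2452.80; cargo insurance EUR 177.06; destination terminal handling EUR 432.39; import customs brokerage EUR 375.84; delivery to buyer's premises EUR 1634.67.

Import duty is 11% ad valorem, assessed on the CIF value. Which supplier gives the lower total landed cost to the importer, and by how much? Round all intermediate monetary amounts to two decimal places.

Supplier B is cheaper by EUR 21951.18

Supplier A (FCA):
CIF value = FCA price + origin terminal + freight + insurance = 173210.98 + 500.55 + 2452.80 + 177.06 = 176341.39
Import duty = 176341.39 × 11% = 19397.55
Buyer bears (A): 500.55 + 2452.80 + 177.06 + 432.39 + 375.84 + 1634.67 = 5573.31
Landed cost (A) = invoice 173210.98 + 5573.31 + duty 19397.55 = 198181.84
Supplier B (FOB):
CIF value = FOB price + freight + insurance = 153935.69 + 2452.80 + 177.06 = 156565.55
Import duty = 156565.55 × 11% = 17222.21
Buyer bears (B): 2452.80 + 177.06 + 432.39 + 375.84 + 1634.67 = 5072.76
Landed cost (B) = invoice 153935.69 + 5072.76 + duty 17222.21 = 176230.66
Difference = |198181.84 − 176230.66| = 21951.18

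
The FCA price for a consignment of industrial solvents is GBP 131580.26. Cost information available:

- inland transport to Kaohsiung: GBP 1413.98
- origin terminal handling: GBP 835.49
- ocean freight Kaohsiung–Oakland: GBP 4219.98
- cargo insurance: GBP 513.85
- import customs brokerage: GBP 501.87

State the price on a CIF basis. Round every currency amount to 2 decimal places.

Not relevant to the conversion: inland to port — on the seller under both FCA and CIF; already in the FCA price and stays in the CIF price. brokerage — on the buyer under both terms; not part of either seller's price.
From FCA to CIF, the seller additionally bears: origin terminal, freight, insurance.
CIF price = 131580.26 + 835.49 + 4219.98 + 513.85 = 137149.58

CIF price: GBP 137149.58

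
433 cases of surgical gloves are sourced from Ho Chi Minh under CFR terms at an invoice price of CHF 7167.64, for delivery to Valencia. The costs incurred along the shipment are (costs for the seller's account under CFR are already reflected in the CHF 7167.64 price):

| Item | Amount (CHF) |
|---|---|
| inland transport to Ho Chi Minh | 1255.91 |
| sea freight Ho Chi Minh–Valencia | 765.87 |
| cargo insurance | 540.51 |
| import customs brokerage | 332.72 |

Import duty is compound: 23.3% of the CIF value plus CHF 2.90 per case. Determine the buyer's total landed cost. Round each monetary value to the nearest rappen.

CFR: the seller pays costs through ocean freight to the destination port, but not insurance.
Already in the invoice (seller's account under CFR): inland to port, freight — exclude.
CIF value = CFR price + insurance = 7167.64 + 540.51 = 7708.15
Ad valorem component: 7708.15 × 23.3% = 1796.00
Specific component: 433 × 2.90 = 1255.70
Import duty = 1796.00 + 1255.70 = 3051.70
Buyer bears: insurance 540.51 + brokerage 332.72 + duty 3051.70 = 3924.93
Landed cost = invoice 7167.64 + 3924.93 = 11092.57

Total landed cost: CHF 11092.57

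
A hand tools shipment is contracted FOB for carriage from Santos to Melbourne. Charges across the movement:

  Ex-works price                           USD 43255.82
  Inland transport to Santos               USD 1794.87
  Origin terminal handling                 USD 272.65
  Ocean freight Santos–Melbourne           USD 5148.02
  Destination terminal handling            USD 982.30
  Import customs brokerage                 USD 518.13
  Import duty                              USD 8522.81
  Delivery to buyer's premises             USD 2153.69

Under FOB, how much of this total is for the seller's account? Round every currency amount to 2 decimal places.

Seller's account: USD 45323.34

FOB: the seller bears costs until goods are on board at the origin port; the buyer bears freight, insurance and all costs thereafter.
Seller's account: goods 43255.82 + inland to port 1794.87 + origin terminal 272.65 = 45323.34
Buyer's account: freight 5148.02 + destination terminal 982.30 + brokerage 518.13 + duty 8522.81 + delivery 2153.69 = 17324.95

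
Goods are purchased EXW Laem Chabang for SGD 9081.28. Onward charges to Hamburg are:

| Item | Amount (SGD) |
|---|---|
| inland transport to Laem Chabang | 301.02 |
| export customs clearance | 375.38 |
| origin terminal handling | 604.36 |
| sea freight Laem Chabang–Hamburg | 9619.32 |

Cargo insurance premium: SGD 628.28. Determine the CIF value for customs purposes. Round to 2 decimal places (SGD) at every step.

CIF value: SGD 20609.64

CIF = EXW price + pre-shipment costs + freight + insurance
CIF = 9081.28 + 301.02 + 375.38 + 604.36 + 9619.32 + 628.28 = 20609.64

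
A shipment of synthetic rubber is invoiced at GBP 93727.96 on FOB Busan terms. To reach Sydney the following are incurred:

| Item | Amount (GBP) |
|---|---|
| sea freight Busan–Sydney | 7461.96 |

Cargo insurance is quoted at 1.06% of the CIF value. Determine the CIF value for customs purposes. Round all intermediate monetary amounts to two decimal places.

Let C be the CIF value. C = FOB price + freight + 1.06% × C
C − 1.06% × C = 93727.96 + 7461.96
0.9894 × C = 101189.92
C = 101189.92 / 0.9894 = 102274.02
Insurance premium = 1.06% × 102274.02 = 1084.10

CIF value: GBP 102274.02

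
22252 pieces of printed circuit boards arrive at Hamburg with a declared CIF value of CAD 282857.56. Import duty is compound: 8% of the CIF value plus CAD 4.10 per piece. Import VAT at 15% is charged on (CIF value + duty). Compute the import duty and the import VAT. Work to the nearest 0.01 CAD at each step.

Import duty: CAD 113861.80; import VAT: CAD 59507.90

Ad valorem component: 282857.56 × 8% = 22628.60
Specific component: 22252 × 4.10 = 91233.20
Import duty = 22628.60 + 91233.20 = 113861.80
VAT base = CIF + duty = 282857.56 + 113861.80 = 396719.36
Import VAT = 396719.36 × 15% = 59507.90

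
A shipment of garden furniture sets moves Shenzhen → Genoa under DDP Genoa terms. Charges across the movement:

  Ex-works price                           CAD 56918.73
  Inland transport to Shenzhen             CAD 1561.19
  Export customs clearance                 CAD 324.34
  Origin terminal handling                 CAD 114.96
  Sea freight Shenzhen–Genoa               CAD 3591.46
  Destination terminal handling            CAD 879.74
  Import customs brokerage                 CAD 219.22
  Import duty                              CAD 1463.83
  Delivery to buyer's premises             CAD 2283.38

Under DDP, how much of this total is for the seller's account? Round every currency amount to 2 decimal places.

DDP: the seller bears all costs including import duty.
Seller's account: goods 56918.73 + inland to port 1561.19 + export clearance 324.34 + origin terminal 114.96 + freight 3591.46 + destination terminal 879.74 + brokerage 219.22 + duty 1463.83 + delivery 2283.38 = 67356.85
Buyer's account: 0.00

Seller's account: CAD 67356.85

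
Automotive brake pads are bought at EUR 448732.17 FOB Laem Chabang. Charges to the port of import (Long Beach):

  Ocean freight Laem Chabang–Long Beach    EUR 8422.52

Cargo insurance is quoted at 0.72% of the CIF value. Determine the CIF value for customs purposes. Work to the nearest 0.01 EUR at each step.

Let C be the CIF value. C = FOB price + freight + 0.72% × C
C − 0.72% × C = 448732.17 + 8422.52
0.9928 × C = 457154.69
C = 457154.69 / 0.9928 = 460470.07
Insurance premium = 0.72% × 460470.07 = 3315.38

CIF value: EUR 460470.07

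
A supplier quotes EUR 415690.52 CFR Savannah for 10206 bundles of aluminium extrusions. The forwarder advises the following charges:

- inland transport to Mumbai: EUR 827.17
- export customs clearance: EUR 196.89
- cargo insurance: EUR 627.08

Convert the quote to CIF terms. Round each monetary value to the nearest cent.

Not relevant to the conversion: export clearance, inland to port — on the seller under both CFR and CIF; already in the CFR price and stays in the CIF price.
From CFR to CIF, the seller additionally bears: insurance.
CIF price = 415690.52 + 627.08 = 416317.60

CIF price: EUR 416317.60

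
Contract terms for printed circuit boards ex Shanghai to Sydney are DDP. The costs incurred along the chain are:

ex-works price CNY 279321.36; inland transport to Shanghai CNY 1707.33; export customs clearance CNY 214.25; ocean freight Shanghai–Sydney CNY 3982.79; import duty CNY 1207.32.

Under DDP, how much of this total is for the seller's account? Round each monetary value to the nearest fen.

DDP: the seller bears all costs including import duty.
Seller's account: goods 279321.36 + inland to port 1707.33 + export clearance 214.25 + freight 3982.79 + duty 1207.32 = 286433.05
Buyer's account: 0.00

Seller's account: CNY 286433.05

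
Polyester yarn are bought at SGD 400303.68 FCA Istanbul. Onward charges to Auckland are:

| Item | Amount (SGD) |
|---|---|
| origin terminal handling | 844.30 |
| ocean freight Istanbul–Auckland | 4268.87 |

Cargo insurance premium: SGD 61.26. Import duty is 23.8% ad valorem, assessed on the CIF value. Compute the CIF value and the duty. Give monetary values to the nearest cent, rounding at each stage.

CIF = FCA price + pre-shipment costs + freight + insurance
CIF = 400303.68 + 844.30 + 4268.87 + 61.26 = 405478.11
Import duty = 405478.11 × 23.8% = 96503.79

CIF value: SGD 405478.11; import duty: SGD 96503.79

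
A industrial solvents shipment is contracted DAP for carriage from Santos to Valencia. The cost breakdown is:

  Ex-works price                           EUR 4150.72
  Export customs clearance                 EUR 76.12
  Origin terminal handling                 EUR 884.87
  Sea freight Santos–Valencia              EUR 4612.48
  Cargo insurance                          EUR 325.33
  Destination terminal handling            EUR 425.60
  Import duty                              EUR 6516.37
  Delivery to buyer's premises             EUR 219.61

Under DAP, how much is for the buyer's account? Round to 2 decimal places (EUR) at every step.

Buyer's account: EUR 6516.37

DAP: the seller bears all costs to the named destination except import duty and clearance.
Seller's account: goods 4150.72 + export clearance 76.12 + origin terminal 884.87 + freight 4612.48 + insurance 325.33 + destination terminal 425.60 + delivery 219.61 = 10694.73
Buyer's account: duty 6516.37 = 6516.37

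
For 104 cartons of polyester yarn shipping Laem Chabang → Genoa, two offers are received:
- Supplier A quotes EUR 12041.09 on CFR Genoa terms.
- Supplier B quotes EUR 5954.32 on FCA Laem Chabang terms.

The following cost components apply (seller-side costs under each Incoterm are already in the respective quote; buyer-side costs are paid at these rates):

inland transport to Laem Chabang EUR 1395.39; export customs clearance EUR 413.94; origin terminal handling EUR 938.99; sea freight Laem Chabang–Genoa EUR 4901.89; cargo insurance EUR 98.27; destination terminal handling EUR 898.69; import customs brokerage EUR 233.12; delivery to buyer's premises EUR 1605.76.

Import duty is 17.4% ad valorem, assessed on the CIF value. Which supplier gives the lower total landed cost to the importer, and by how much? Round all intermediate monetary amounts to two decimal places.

Supplier B is cheaper by EUR 288.68

Supplier A (CFR):
CIF value = CFR price + insurance = 12041.09 + 98.27 = 12139.36
Import duty = 12139.36 × 17.4% = 2112.25
Buyer bears (A): 98.27 + 898.69 + 233.12 + 1605.76 = 2835.84
Landed cost (A) = invoice 12041.09 + 2835.84 + duty 2112.25 = 16989.18
Supplier B (FCA):
CIF value = FCA price + origin terminal + freight + insurance = 5954.32 + 938.99 + 4901.89 + 98.27 = 11893.47
Import duty = 11893.47 × 17.4% = 2069.46
Buyer bears (B): 938.99 + 4901.89 + 98.27 + 898.69 + 233.12 + 1605.76 = 8676.72
Landed cost (B) = invoice 5954.32 + 8676.72 + duty 2069.46 = 16700.50
Difference = |16989.18 − 16700.50| = 288.68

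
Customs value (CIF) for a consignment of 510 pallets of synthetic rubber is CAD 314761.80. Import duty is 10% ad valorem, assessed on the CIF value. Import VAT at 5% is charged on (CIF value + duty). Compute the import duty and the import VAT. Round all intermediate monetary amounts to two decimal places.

Import duty = 314761.80 × 10% = 31476.18
VAT base = CIF + duty = 314761.80 + 31476.18 = 346237.98
Import VAT = 346237.98 × 5% = 17311.90

Import duty: CAD 31476.18; import VAT: CAD 17311.90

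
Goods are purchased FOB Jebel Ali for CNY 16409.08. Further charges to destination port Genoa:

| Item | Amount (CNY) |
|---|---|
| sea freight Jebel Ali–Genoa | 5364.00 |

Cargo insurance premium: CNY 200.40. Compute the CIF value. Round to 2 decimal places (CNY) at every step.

CIF value: CNY 21973.48

CIF = FOB price + freight + insurance
CIF = 16409.08 + 5364.00 + 200.40 = 21973.48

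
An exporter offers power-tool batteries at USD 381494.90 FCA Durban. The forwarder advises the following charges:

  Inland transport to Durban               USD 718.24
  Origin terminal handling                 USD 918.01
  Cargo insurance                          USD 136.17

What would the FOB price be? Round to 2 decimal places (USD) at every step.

Not relevant to the conversion: inland to port — on the seller under both FCA and FOB; already in the FCA price and stays in the FOB price. insurance — on the buyer under both terms; not part of either seller's price.
From FCA to FOB, the seller additionally bears: origin terminal.
FOB price = 381494.90 + 918.01 = 382412.91

FOB price: USD 382412.91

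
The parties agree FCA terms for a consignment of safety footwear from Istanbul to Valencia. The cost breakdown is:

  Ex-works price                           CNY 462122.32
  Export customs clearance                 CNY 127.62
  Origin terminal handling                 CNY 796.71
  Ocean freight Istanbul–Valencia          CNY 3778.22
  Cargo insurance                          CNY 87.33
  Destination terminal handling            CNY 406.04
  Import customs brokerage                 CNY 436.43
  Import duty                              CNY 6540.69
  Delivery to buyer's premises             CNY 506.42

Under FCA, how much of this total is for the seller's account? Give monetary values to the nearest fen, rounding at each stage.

Seller's account: CNY 462249.94

FCA: the seller delivers export-cleared goods to the carrier; the buyer bears costs from that point.
Seller's account: goods 462122.32 + export clearance 127.62 = 462249.94
Buyer's account: origin terminal 796.71 + freight 3778.22 + insurance 87.33 + destination terminal 406.04 + brokerage 436.43 + duty 6540.69 + delivery 506.42 = 12551.84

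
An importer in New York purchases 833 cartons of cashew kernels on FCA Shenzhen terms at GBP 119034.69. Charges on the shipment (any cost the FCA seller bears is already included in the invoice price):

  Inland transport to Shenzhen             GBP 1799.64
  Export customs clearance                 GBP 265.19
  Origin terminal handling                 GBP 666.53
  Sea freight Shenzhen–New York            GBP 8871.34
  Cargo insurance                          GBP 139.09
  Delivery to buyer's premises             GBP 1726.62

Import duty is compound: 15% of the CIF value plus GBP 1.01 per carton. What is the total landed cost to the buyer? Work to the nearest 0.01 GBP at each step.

FCA: the seller delivers export-cleared goods to the carrier; the buyer bears costs from that point.
Already in the invoice (seller's account under FCA): inland to port, export clearance — exclude.
CIF value = FCA price + origin terminal + freight + insurance = 119034.69 + 666.53 + 8871.34 + 139.09 = 128711.65
Ad valorem component: 128711.65 × 15% = 19306.75
Specific component: 833 × 1.01 = 841.33
Import duty = 19306.75 + 841.33 = 20148.08
Buyer bears: origin terminal 666.53 + freight 8871.34 + insurance 139.09 + delivery 1726.62 + duty 20148.08 = 31551.66
Landed cost = invoice 119034.69 + 31551.66 = 150586.35

Total landed cost: GBP 150586.35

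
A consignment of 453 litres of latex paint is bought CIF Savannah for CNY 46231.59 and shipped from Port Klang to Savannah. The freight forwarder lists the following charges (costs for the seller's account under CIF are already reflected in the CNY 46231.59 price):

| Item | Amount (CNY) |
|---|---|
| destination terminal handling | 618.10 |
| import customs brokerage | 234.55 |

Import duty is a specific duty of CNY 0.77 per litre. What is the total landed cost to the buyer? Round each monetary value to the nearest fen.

Total landed cost: CNY 47433.05

CIF: the seller pays costs through ocean freight and marine insurance to the destination port.
The CIF price already equals the CIF value: 46231.59
Import duty = 453 × 0.77 = 348.81
Buyer bears: destination terminal 618.10 + brokerage 234.55 + duty 348.81 = 1201.46
Landed cost = invoice 46231.59 + 1201.46 = 47433.05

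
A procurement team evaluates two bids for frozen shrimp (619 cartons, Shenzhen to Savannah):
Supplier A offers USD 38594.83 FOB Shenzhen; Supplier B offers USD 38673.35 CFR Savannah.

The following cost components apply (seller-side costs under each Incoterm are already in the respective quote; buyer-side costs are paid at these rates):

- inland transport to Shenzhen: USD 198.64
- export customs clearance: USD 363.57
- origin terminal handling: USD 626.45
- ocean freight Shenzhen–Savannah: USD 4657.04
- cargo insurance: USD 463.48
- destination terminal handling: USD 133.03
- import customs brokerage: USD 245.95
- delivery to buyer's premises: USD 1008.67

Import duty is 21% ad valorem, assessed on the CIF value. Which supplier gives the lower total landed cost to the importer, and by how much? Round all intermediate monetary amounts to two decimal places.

Supplier B is cheaper by USD 5540.01

Supplier A (FOB):
CIF value = FOB price + freight + insurance = 38594.83 + 4657.04 + 463.48 = 43715.35
Import duty = 43715.35 × 21% = 9180.22
Buyer bears (A): 4657.04 + 463.48 + 133.03 + 245.95 + 1008.67 = 6508.17
Landed cost (A) = invoice 38594.83 + 6508.17 + duty 9180.22 = 54283.22
Supplier B (CFR):
CIF value = CFR price + insurance = 38673.35 + 463.48 = 39136.83
Import duty = 39136.83 × 21% = 8218.73
Buyer bears (B): 463.48 + 133.03 + 245.95 + 1008.67 = 1851.13
Landed cost (B) = invoice 38673.35 + 1851.13 + duty 8218.73 = 48743.21
Difference = |54283.22 − 48743.21| = 5540.01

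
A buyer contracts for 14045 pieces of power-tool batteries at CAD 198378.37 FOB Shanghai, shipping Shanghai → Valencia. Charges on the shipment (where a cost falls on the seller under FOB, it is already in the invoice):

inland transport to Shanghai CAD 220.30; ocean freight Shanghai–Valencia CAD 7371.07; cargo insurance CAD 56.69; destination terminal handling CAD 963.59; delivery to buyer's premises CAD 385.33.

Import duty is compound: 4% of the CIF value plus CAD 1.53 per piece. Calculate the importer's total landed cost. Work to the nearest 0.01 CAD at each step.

Total landed cost: CAD 236876.15

FOB: the seller bears costs until goods are on board at the origin port; the buyer bears freight, insurance and all costs thereafter.
Already in the invoice (seller's account under FOB): inland to port — exclude.
CIF value = FOB price + freight + insurance = 198378.37 + 7371.07 + 56.69 = 205806.13
Ad valorem component: 205806.13 × 4% = 8232.25
Specific component: 14045 × 1.53 = 21488.85
Import duty = 8232.25 + 21488.85 = 29721.10
Buyer bears: freight 7371.07 + insurance 56.69 + destination terminal 963.59 + delivery 385.33 + duty 29721.10 = 38497.78
Landed cost = invoice 198378.37 + 38497.78 = 236876.15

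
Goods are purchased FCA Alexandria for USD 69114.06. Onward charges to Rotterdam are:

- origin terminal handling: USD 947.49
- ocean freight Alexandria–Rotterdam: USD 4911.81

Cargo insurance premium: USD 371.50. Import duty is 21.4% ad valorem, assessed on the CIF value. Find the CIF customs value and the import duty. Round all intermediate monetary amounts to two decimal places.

CIF = FCA price + pre-shipment costs + freight + insurance
CIF = 69114.06 + 947.49 + 4911.81 + 371.50 = 75344.86
Import duty = 75344.86 × 21.4% = 16123.80

CIF value: USD 75344.86; import duty: USD 16123.80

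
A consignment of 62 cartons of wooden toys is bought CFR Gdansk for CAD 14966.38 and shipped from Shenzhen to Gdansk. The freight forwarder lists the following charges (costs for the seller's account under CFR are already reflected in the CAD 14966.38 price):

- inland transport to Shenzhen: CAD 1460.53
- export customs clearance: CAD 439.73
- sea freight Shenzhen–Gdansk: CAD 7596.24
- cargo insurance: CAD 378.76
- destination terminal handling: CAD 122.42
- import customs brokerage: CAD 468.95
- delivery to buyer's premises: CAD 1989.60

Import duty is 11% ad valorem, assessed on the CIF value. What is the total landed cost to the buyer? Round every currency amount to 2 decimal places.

CFR: the seller pays costs through ocean freight to the destination port, but not insurance.
Already in the invoice (seller's account under CFR): inland to port, export clearance, freight — exclude.
CIF value = CFR price + insurance = 14966.38 + 378.76 = 15345.14
Import duty = 15345.14 × 11% = 1687.97
Buyer bears: insurance 378.76 + destination terminal 122.42 + brokerage 468.95 + delivery 1989.60 + duty 1687.97 = 4647.70
Landed cost = invoice 14966.38 + 4647.70 = 19614.08

Total landed cost: CAD 19614.08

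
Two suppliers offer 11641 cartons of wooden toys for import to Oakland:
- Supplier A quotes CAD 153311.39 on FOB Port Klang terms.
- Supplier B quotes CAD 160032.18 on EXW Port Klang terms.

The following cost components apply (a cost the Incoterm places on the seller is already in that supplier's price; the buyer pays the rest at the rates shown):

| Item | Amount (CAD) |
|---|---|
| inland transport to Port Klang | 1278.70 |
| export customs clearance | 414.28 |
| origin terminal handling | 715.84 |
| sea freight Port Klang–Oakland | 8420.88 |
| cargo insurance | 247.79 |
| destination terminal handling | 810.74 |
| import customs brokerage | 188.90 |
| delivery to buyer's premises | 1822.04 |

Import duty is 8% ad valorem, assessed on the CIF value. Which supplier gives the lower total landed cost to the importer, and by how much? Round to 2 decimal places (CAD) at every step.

Supplier A (FOB):
CIF value = FOB price + freight + insurance = 153311.39 + 8420.88 + 247.79 = 161980.06
Import duty = 161980.06 × 8% = 12958.40
Buyer bears (A): 8420.88 + 247.79 + 810.74 + 188.90 + 1822.04 = 11490.35
Landed cost (A) = invoice 153311.39 + 11490.35 + duty 12958.40 = 177760.14
Supplier B (EXW):
CIF value = EXW price + inland to port + export clearance + origin terminal + freight + insurance = 160032.18 + 1278.70 + 414.28 + 715.84 + 8420.88 + 247.79 = 171109.67
Import duty = 171109.67 × 8% = 13688.77
Buyer bears (B): 1278.70 + 414.28 + 715.84 + 8420.88 + 247.79 + 810.74 + 188.90 + 1822.04 = 13899.17
Landed cost (B) = invoice 160032.18 + 13899.17 + duty 13688.77 = 187620.12
Difference = |177760.14 − 187620.12| = 9859.98

Supplier A is cheaper by CAD 9859.98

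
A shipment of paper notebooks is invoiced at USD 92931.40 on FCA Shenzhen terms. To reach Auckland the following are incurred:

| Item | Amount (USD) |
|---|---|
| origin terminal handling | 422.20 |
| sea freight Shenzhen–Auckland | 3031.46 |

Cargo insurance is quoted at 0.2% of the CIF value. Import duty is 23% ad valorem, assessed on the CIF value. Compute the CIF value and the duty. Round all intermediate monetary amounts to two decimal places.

CIF value: USD 96578.22; import duty: USD 22212.99

Let C be the CIF value. C = FCA price + pre-shipment costs + freight + 0.2% × C
C − 0.2% × C = 92931.40 + 422.20 + 3031.46
0.998 × C = 96385.06
C = 96385.06 / 0.998 = 96578.22
Insurance premium = 0.2% × 96578.22 = 193.16
Import duty = 96578.22 × 23% = 22212.99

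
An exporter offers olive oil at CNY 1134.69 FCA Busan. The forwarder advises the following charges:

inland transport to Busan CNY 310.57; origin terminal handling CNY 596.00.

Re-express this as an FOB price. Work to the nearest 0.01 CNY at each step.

Not relevant to the conversion: inland to port — on the seller under both FCA and FOB; already in the FCA price and stays in the FOB price.
From FCA to FOB, the seller additionally bears: origin terminal.
FOB price = 1134.69 + 596.00 = 1730.69

FOB price: CNY 1730.69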